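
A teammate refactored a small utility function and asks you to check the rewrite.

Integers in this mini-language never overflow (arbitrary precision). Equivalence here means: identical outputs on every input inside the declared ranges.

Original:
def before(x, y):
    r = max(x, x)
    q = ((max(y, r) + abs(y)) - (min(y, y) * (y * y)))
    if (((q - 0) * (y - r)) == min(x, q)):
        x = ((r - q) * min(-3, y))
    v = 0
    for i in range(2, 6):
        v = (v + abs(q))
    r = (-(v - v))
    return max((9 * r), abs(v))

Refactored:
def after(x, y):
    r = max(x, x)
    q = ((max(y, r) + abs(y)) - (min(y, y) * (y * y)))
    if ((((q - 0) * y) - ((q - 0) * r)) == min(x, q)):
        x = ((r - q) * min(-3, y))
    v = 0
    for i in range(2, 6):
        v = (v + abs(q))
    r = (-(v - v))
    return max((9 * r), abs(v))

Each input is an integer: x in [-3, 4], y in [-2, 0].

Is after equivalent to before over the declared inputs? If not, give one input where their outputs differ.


Changes here: arithmetic usage differs, plus constant usage differs; the full 24-point sweep finds no disagreement.
verdict: equivalent


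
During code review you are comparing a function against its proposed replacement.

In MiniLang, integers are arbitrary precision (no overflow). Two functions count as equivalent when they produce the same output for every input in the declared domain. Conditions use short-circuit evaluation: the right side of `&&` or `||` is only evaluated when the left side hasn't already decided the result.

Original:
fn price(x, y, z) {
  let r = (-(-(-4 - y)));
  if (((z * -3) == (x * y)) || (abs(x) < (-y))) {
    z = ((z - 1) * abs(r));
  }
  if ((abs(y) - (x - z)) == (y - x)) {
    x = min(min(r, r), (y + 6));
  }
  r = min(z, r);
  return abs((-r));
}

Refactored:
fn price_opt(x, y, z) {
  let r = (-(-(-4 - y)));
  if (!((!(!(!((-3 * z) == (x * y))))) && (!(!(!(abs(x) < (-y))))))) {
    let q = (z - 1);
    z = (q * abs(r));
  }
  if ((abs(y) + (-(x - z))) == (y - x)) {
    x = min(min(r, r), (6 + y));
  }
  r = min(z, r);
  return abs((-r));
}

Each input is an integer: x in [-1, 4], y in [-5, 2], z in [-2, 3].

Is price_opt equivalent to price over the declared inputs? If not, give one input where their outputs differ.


Changes here: local variable names differ, boolean connective usage differs, arithmetic usage differs, statement counts differ; the full 288-point sweep finds no disagreement.
verdict: equivalent


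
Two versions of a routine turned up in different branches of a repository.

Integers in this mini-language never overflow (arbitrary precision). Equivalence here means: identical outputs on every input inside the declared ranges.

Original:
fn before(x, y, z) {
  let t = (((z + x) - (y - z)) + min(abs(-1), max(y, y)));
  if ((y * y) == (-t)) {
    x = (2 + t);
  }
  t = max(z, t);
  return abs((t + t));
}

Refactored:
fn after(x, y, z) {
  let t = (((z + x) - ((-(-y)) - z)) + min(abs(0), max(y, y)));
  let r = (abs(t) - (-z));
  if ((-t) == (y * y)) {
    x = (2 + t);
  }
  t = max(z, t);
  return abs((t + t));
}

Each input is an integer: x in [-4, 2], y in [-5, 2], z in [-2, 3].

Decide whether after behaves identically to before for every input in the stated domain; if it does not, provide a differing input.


Not equivalent: x=-2, y=1, z=3 separates them (8 vs 6).
before: t = 4; ((y * y) == (-t)) -> false; t = 4; return 8
after: t = 3; r = 6; ((-t) == (y * y)) -> false; t = 3; return 6
verdict: not equivalent; witness: x=-2, y=1, z=3


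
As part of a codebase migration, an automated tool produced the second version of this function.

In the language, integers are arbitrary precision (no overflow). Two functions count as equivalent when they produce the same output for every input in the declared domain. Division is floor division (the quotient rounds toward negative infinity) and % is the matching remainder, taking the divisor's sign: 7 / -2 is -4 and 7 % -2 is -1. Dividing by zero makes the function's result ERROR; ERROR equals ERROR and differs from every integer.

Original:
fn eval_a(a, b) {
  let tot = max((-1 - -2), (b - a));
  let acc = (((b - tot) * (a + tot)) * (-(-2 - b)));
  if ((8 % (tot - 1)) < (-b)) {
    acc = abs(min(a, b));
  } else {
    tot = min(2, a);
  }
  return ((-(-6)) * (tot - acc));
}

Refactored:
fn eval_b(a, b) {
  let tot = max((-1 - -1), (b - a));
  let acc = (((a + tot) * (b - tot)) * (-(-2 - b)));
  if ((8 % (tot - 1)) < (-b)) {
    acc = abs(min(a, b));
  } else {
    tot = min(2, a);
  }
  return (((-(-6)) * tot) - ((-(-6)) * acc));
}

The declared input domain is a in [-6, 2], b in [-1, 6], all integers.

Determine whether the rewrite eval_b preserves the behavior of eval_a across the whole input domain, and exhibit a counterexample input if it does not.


On input a=-1, b=-1, eval_a returns ERROR while eval_b returns -6.
verdict: not equivalent; witness: a=-1, b=-1


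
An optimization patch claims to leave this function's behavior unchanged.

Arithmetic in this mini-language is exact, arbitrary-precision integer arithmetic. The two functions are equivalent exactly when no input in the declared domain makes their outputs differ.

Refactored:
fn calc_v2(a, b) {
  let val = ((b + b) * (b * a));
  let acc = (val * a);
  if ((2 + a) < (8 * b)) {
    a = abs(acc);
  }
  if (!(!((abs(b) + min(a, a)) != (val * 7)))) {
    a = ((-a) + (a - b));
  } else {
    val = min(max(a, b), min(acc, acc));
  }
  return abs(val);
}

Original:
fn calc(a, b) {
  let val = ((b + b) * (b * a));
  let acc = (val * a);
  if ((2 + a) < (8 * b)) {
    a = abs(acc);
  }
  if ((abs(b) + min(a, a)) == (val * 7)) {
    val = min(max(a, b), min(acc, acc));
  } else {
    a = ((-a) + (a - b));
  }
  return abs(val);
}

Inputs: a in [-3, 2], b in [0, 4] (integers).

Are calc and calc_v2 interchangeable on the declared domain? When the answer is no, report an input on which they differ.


Equivalent — the differences include boolean connective usage differs, and comparison usage differs, yet no declared input distinguishes the two.
Tracing a=-2, b=3: calc: val becomes -36; next acc becomes 72; next ((2 + a) < (8 * b)) evaluates to true; next a becomes 72; next ((abs(b) + min(a, a)) == (val * 7)) evaluates to false; next a becomes -3; next final value 36 | calc_v2: val becomes -36; next acc becomes 72; next ((2 + a) < (8 * b)) evaluates to true; next a becomes 72; next (!(!((abs(b) + min(a, a)) != (val * 7)))) evaluates to true; next a becomes -3; next final value 36 — matching result 36.
Every one of the 30 inputs gives matching results.
verdict: equivalent


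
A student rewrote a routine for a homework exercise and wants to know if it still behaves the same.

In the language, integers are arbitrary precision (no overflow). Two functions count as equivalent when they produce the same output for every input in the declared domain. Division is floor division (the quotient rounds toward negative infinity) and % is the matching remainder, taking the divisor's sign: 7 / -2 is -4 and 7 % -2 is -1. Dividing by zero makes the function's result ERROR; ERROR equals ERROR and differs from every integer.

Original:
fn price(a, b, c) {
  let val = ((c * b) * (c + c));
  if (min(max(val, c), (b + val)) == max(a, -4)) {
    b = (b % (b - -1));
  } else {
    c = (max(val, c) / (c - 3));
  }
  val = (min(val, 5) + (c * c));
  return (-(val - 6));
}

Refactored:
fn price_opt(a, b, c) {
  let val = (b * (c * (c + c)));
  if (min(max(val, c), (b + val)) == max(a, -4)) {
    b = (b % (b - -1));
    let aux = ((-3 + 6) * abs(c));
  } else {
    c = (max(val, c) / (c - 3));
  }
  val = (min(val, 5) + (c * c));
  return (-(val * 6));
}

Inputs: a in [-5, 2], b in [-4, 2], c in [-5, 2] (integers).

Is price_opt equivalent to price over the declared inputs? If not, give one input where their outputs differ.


Evaluate both at a=-5, b=-4, c=-5.
price: val = -200; (min(max(val, c), (b + val)) == max(a, -4)) -> false; c = 0; val = -200; return 206
price_opt: val = -200; (min(max(val, c), (b + val)) == max(a, -4)) -> false; c = 0; val = -200; return 1200
206 vs 1200 — the two versions disagree here.
verdict: not equivalent; witness: a=-5, b=-4, c=-5


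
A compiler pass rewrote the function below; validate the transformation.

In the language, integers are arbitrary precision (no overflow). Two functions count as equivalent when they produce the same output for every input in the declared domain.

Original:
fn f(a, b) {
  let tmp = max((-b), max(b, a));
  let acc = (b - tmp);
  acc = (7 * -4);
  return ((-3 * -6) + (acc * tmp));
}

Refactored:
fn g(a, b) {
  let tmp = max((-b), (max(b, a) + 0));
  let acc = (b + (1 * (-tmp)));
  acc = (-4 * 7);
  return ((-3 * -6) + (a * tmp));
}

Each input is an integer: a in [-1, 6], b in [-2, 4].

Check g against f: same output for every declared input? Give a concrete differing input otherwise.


Take a=-1, b=-2.
f: tmp := 2 | acc := -4 | acc := -28 | result -38
g: tmp := 2 | acc := -4 | acc := -28 | result 16
-38 != 16, so the rewrite changes behavior.
verdict: not equivalent; witness: a=-1, b=-2


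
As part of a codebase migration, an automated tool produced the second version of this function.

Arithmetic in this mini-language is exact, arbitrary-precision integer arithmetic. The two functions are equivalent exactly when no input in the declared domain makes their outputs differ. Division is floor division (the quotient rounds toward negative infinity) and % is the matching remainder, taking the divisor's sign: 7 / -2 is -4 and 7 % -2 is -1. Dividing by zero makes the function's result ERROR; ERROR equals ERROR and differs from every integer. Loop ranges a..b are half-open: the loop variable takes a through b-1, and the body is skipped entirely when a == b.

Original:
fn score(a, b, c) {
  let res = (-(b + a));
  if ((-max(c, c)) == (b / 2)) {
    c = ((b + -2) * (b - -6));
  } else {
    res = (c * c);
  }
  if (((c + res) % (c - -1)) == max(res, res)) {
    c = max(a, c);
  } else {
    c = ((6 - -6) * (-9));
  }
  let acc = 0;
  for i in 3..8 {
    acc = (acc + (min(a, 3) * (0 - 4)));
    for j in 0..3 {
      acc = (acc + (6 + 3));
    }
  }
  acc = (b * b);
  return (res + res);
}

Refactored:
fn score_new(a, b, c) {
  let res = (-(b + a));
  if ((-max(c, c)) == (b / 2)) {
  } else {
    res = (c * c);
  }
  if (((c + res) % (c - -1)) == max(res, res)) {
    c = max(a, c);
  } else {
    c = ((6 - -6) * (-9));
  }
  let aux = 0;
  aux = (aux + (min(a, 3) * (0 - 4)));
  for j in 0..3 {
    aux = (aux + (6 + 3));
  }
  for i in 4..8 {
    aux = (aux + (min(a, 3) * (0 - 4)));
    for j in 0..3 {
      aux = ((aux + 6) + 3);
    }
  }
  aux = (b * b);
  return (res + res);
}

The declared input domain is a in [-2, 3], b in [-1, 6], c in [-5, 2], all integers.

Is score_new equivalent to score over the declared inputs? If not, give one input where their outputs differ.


There is a counterexample at a=-2, b=2, c=-1: 0 on one side, ERROR on the other.
score: res=0, then ((-max(c, c)) == (b / 2)) is true, then c=0, then (((c + res) % (c - -1)) == max(res, res)) is true, then c=0, then acc=0, then (i=3), then acc=8, then (j=0), then acc=17, then (j=1), then acc=26, then (j=2), then acc=35, then (i=4), then acc=43, then (j=0), then acc=52, then (j=1), then acc=61, then (j=2), then acc=70, then (i=5), then acc=78, then (j=0), then acc=87, then (j=1), then acc=96, then (j=2), then acc=105, then (i=6), then acc=113, then (j=0), then acc=122, then (j=1), then acc=131, then (j=2), then acc=140, then (i=7), then acc=148, then (j=0), then acc=157, then (j=1), then acc=166, then (j=2), then acc=175, then acc=4, then returns 0
score_new: res=0, then ((-max(c, c)) == (b / 2)) is true, then a zero divisor aborts: ERROR
verdict: not equivalent; witness: a=-2, b=2, c=-1


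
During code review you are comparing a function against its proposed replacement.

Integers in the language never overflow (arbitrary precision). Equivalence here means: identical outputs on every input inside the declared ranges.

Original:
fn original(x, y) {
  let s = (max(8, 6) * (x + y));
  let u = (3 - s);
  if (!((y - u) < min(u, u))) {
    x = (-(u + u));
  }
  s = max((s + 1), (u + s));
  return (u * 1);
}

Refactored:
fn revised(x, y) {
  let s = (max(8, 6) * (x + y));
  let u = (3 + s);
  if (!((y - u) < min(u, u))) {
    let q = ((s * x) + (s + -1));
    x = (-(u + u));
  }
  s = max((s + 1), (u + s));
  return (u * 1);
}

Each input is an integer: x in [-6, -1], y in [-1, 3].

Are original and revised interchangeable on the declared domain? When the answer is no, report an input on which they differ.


Input x=-6, y=-1: 59 from original versus -53 from revised.
verdict: not equivalent; witness: x=-6, y=-1


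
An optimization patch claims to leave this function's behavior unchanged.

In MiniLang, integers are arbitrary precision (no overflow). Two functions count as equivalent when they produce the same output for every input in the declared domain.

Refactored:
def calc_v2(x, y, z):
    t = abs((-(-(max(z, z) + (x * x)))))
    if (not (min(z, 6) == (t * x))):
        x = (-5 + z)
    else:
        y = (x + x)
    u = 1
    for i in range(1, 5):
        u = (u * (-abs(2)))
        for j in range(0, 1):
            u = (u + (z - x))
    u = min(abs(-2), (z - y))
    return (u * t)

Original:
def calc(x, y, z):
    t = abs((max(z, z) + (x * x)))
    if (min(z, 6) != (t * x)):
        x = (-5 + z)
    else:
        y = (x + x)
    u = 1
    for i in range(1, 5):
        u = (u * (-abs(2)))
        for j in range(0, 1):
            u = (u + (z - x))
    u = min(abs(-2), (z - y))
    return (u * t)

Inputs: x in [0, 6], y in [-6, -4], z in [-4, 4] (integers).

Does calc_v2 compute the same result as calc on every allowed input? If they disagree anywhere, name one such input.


Differences: boolean connective usage differs, and comparison usage differs — yet all 189 inputs agree.
verdict: equivalent


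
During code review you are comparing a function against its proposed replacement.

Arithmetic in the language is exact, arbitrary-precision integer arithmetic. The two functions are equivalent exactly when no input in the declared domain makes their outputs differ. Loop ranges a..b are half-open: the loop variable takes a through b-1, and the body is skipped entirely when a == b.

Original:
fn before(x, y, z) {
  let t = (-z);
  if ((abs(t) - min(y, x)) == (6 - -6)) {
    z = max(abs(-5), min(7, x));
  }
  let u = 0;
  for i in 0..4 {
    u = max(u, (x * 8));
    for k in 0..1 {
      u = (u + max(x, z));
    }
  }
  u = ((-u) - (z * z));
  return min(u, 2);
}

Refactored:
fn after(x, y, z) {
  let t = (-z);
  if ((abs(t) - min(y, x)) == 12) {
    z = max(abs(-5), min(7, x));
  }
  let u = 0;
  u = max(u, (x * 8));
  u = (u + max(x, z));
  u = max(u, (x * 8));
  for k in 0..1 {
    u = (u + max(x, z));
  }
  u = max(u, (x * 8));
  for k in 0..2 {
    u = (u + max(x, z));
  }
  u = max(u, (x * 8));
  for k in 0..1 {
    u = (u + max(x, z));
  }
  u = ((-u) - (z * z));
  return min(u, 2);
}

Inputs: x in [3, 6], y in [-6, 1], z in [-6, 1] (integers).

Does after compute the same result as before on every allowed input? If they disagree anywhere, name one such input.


Try x=3, y=-6, z=-6.
before: t := 6 | ((abs(t) - min(y, x)) == (6 - -6)): true | z := 5 | u := 0 | iter i=0: | u := 24 | iter k=0: | u := 29 | iter i=1: | u := 29 | iter k=0: | u := 34 | iter i=2: | u := 34 | iter k=0: | u := 39 | iter i=3: | u := 39 | iter k=0: | u := 44 | u := -69 | result -69
after: t := 6 | ((abs(t) - min(y, x)) == 12): true | z := 5 | u := 0 | u := 24 | u := 29 | u := 29 | iter k=0: | u := 34 | u := 34 | iter k=0: | u := 39 | iter k=1: | u := 44 | u := 44 | iter k=0: | u := 49 | u := -74 | result -74
-69 against -74: the behavior changed.
verdict: not equivalent; witness: x=3, y=-6, z=-6


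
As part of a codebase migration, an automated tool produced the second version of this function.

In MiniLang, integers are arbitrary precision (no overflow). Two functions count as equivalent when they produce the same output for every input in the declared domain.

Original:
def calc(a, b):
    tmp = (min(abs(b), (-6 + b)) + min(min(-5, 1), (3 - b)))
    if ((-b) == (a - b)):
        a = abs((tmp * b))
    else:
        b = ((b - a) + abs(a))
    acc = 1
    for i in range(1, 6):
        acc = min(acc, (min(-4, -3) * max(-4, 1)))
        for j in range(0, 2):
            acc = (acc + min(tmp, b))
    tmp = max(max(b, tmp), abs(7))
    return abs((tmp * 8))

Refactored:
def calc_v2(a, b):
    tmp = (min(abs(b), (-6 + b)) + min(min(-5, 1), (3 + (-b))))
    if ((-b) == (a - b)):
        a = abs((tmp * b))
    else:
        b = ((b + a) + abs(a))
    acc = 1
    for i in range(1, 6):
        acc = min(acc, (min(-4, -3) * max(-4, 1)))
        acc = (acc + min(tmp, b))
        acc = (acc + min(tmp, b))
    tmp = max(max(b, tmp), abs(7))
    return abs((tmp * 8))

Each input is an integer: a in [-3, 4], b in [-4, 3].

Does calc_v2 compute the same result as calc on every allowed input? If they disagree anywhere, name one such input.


Consider the input a=-3, b=2.
calc: tmp=-9, then ((-b) == (a - b)) is false, then b=8, then acc=1, then (i=1), then acc=-4, then (j=0), then acc=-13, then (j=1), then acc=-22, then (i=2), then acc=-22, then (j=0), then acc=-31, then (j=1), then acc=-40, then (i=3), then acc=-40, then (j=0), then acc=-49, then (j=1), then acc=-58, then (i=4), then acc=-58, then (j=0), then acc=-67, then (j=1), then acc=-76, then (i=5), then acc=-76, then (j=0), then acc=-85, then (j=1), then acc=-94, then tmp=8, then returns 64
calc_v2: tmp=-9, then ((-b) == (a - b)) is false, then b=2, then acc=1, then (i=1), then acc=-4, then acc=-13, then acc=-22, then (i=2), then acc=-22, then acc=-31, then acc=-40, then (i=3), then acc=-40, then acc=-49, then acc=-58, then (i=4), then acc=-58, then acc=-67, then acc=-76, then (i=5), then acc=-76, then acc=-85, then acc=-94, then tmp=7, then returns 56
64 against 56: the behavior changed.
verdict: not equivalent; witness: a=-3, b=2


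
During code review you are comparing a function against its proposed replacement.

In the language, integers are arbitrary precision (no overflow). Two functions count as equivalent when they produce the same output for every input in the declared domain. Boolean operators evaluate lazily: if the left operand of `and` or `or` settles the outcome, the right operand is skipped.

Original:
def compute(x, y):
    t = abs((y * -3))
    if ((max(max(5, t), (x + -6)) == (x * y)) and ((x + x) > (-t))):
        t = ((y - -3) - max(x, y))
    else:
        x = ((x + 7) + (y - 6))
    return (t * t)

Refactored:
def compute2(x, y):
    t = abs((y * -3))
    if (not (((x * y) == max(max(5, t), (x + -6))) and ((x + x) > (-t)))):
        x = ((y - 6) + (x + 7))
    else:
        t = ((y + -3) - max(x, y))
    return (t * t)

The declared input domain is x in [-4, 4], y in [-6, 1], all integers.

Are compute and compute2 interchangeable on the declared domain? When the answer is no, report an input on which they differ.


There is a counterexample at x=-3, y=-6: 0 on one side, 36 on the other.
compute: t := 18 | ((max(max(5, t), (x + -6)) == (x * y)) and ((x + x) > (-t))): true | t := 0 | result 0
compute2: t := 18 | (not (((x * y) == max(max(5, t), (x + -6))) and ((x + x) > (-t)))): false | t := -6 | result 36
verdict: not equivalent; witness: x=-3, y=-6


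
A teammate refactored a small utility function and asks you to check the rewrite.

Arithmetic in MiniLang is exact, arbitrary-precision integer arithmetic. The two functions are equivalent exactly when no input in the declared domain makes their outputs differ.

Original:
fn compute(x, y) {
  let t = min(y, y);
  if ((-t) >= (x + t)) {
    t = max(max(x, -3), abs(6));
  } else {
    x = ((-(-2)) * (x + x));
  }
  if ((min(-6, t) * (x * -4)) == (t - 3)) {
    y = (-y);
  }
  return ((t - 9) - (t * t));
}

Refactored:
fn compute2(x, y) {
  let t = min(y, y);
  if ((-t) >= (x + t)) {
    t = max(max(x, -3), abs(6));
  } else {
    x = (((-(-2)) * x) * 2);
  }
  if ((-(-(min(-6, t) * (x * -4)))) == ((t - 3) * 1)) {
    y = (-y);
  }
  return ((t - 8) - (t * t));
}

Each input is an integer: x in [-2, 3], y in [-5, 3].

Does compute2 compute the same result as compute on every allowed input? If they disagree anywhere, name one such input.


There is a counterexample at x=-2, y=-5: -39 on one side, -38 on the other.
compute: t := -5 | ((-t) >= (x + t)): true | t := 6 | ((min(-6, t) * (x * -4)) == (t - 3)): false | result -39
compute2: t := -5 | ((-t) >= (x + t)): true | t := 6 | ((-(-(min(-6, t) * (x * -4)))) == ((t - 3) * 1)): false | result -38
verdict: not equivalent; witness: x=-2, y=-5


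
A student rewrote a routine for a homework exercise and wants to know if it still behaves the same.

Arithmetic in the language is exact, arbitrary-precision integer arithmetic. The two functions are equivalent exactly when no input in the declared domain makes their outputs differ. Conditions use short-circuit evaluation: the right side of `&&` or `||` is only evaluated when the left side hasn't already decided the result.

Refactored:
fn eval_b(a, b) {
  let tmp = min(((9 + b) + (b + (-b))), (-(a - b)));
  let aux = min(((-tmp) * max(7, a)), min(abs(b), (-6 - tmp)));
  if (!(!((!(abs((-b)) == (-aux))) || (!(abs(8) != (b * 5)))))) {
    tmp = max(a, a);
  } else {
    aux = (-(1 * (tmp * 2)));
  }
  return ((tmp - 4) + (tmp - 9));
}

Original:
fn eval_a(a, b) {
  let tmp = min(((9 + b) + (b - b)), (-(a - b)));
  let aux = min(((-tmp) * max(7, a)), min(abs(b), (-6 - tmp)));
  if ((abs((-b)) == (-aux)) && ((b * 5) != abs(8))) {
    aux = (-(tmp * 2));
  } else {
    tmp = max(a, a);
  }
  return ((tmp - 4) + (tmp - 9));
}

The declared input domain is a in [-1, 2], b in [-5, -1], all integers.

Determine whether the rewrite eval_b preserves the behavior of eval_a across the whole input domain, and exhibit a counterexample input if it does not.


This is a faithful refactor — boolean connective usage differs; arithmetic usage differs; constant usage differs, but the computed results match everywhere.
Spot check at a=0, b=-5 — eval_a: tmp = -5; aux = -1; ((abs((-b)) == (-aux)) && ((b * 5) != abs(8))) -> false; tmp = 0; return -13. eval_b: tmp = -5; aux = -1; (!(!((!(abs((-b)) == (-aux))) || (!(abs(8) != (b * 5)))))) -> true; tmp = 0; return -13. Both give -13.
An exhaustive pass over the 20 declared inputs shows identical outputs.
verdict: equivalent


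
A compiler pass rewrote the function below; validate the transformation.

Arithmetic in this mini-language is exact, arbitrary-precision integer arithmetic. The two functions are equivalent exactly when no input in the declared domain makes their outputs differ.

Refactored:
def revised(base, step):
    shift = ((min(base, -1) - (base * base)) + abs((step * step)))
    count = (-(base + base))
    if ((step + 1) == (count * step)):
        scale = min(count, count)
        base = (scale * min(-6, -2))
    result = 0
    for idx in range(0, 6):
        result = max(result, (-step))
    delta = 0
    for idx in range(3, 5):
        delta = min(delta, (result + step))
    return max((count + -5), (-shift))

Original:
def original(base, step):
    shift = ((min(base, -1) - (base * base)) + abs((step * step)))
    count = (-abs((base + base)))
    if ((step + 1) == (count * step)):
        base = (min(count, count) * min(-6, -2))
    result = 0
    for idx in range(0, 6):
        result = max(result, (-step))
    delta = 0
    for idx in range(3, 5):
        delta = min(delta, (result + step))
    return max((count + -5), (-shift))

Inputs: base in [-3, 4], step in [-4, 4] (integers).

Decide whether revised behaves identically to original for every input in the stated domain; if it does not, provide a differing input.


Consider the input base=-3, step=-4.
original: shift=4, then count=-6, then ((step + 1) == (count * step)) is false, then result=0, then (idx=0), then result=4, then (idx=1), then result=4, then (idx=2), then result=4, then (idx=3), then result=4, then (idx=4), then result=4, then (idx=5), then result=4, then delta=0, then (idx=3), then delta=0, then (idx=4), then delta=0, then returns -4
revised: shift=4, then count=6, then ((step + 1) == (count * step)) is false, then result=0, then (idx=0), then result=4, then (idx=1), then result=4, then (idx=2), then result=4, then (idx=3), then result=4, then (idx=4), then result=4, then (idx=5), then result=4, then delta=0, then (idx=3), then delta=0, then (idx=4), then delta=0, then returns 1
-4 != 1, so the rewrite changes behavior.
verdict: not equivalent; witness: base=-3, step=-4


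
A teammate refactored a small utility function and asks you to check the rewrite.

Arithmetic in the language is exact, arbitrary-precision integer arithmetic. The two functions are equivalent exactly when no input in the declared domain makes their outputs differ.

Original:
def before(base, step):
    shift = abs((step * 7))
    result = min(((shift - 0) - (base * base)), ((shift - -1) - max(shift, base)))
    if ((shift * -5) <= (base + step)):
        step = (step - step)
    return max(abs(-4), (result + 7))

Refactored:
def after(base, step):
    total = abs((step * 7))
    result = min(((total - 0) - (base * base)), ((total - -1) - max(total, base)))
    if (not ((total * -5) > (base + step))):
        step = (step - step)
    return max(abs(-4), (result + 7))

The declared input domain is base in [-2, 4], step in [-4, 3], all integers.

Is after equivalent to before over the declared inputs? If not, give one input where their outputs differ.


Equivalent — the differences include boolean connective usage differs; local variable names differ; comparison usage differs, yet no declared input distinguishes the two.
As a probe, take base=-2, step=0: before runs shift=0, then result=-4, then ((shift * -5) <= (base + step)) is false, then returns 4; after runs total=0, then result=-4, then (not ((total * -5) > (base + step))) is false, then returns 4; both end at 4.
Sweeping the whole domain (56 inputs) finds no disagreement.
verdict: equivalent


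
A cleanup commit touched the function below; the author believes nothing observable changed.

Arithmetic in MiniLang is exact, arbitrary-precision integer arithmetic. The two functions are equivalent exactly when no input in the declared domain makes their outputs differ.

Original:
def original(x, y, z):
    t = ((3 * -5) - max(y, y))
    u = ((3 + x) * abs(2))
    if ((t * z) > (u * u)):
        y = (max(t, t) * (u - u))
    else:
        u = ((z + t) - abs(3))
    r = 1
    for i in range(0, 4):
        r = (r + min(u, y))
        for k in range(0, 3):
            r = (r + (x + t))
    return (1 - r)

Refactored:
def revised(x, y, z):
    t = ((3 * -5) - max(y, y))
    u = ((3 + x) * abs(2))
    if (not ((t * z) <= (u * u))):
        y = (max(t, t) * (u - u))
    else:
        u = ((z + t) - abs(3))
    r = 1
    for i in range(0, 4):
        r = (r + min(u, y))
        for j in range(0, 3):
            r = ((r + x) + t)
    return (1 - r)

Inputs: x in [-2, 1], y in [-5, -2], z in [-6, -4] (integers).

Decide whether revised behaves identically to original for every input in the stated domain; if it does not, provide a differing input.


Side by side, the visible changes include: boolean connective usage differs, comparison usage differs, local variable names differ.
As a probe, take x=1, y=-2, z=-4: original runs t becomes -13; next u becomes 8; next ((t * z) > (u * u)) evaluates to false; next u becomes -20; next r becomes 1; next at i=0:; next r becomes -19; next at k=0:; next r becomes -31; next at k=1:; next r becomes -43; next at k=2:; next r becomes -55; next at i=1:; next r becomes -75; next at k=0:; next r becomes -87; next at k=1:; next r becomes -99; next at k=2:; next r becomes -111; next at i=2:; next r becomes -131; next at k=0:; next r becomes -143; next at k=1:; next r becomes -155; next at k=2:; next r becomes -167; next at i=3:; next r becomes -187; next at k=0:; next r becomes -199; next at k=1:; next r becomes -211; next at k=2:; next r becomes -223; next final value 224; revised runs t becomes -13; next u becomes 8; next (not ((t * z) <= (u * u))) evaluates to false; next u becomes -20; next r becomes 1; next at i=0:; next r becomes -19; next at j=0:; next r becomes -31; next at j=1:; next r becomes -43; next at j=2:; next r becomes -55; next at i=1:; next r becomes -75; next at j=0:; next r becomes -87; next at j=1:; next r becomes -99; next at j=2:; next r becomes -111; next at i=2:; next r becomes -131; next at j=0:; next r becomes -143; next at j=1:; next r becomes -155; next at j=2:; next r becomes -167; next at i=3:; next r becomes -187; next at j=0:; next r becomes -199; next at j=1:; next r becomes -211; next at j=2:; next r becomes -223; next final value 224; both end at 224.
Sweeping the whole domain (48 inputs) finds no disagreement.
verdict: equivalent


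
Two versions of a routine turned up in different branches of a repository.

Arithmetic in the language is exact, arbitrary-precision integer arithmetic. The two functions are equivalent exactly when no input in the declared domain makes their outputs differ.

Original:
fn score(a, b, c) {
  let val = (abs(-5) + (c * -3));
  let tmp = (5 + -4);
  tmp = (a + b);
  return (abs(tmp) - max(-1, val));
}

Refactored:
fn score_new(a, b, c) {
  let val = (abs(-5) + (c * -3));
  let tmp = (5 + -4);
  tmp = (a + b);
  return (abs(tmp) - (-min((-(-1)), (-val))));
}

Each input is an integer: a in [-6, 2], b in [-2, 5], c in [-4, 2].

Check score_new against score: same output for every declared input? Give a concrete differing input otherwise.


This is a faithful refactor — min/max/abs usage differs, but the computed results match everywhere.
Spot check at a=-2, b=1, c=-3 — score: val=14, then tmp=1, then tmp=-1, then returns -13. score_new: val=14, then tmp=1, then tmp=-1, then returns -13. Both give -13.
Checked all 504 inputs in the declared domain: the outputs agree on every one.
verdict: equivalent


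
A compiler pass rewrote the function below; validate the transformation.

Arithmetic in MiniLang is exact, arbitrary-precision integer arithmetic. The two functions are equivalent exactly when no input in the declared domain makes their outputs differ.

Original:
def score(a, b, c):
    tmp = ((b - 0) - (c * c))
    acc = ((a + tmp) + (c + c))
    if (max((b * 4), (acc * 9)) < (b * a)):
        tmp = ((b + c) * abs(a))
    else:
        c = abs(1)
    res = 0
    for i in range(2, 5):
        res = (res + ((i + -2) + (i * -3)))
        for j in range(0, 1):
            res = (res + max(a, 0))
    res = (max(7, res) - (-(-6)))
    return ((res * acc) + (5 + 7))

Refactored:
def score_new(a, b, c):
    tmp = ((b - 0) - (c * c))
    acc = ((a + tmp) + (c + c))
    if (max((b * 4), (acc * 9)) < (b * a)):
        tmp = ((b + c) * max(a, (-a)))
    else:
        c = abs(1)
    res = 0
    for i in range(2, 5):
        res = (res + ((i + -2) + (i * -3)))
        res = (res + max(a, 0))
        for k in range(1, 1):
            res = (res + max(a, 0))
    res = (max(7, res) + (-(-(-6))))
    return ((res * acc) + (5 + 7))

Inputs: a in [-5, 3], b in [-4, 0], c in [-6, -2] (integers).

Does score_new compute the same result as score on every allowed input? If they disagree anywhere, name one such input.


Reading the diff, among the changes: statement counts differ; also arithmetic usage differs; also constant usage differs; also loop structure differs; also local variable names differ; also min/max/abs usage differs.
Spot check at a=-4, b=-3, c=-2 — score: tmp=-7, then acc=-15, then (max((b * 4), (acc * 9)) < (b * a)) is true, then tmp=-20, then res=0, then (i=2), then res=-6, then (j=0), then res=-6, then (i=3), then res=-14, then (j=0), then res=-14, then (i=4), then res=-24, then (j=0), then res=-24, then res=1, then returns -3. score_new: tmp=-7, then acc=-15, then (max((b * 4), (acc * 9)) < (b * a)) is true, then tmp=-20, then res=0, then (i=2), then res=-6, then res=-6, then the loop over k runs zero times, then (i=3), then res=-14, then res=-14, then the loop over k runs zero times, then (i=4), then res=-24, then res=-24, then the loop over k runs zero times, then res=1, then returns -3. Both give -3.
An exhaustive pass over the 225 declared inputs shows identical outputs.
verdict: equivalent


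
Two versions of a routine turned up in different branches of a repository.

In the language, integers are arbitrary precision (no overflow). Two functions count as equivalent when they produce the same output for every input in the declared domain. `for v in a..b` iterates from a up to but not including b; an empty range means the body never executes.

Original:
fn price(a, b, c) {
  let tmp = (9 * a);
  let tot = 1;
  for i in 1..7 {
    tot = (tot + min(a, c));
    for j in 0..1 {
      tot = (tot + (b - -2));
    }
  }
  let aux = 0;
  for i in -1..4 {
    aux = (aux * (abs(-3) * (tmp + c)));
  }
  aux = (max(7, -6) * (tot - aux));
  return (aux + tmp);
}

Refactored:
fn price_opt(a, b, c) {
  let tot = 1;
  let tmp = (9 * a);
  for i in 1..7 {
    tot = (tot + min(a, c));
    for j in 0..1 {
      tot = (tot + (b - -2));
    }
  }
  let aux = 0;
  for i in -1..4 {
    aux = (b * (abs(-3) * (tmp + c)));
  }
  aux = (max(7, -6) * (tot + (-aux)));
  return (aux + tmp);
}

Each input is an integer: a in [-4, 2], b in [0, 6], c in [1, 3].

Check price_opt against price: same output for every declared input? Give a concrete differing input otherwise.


At a=-4, b=1, c=1: price gives -71, price_opt gives 664.
verdict: not equivalent; witness: a=-4, b=1, c=1


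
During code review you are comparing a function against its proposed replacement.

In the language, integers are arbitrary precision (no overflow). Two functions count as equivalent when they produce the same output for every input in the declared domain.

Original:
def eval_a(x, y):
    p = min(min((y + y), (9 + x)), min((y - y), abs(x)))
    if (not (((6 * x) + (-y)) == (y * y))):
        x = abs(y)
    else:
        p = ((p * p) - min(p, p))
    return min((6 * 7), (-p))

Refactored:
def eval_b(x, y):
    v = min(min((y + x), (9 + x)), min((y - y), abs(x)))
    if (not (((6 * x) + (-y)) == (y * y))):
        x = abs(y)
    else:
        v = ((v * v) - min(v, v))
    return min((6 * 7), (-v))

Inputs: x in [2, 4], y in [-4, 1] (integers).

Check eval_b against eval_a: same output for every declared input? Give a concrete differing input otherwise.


Try x=2, y=-4.
eval_a: p becomes -8; next (not (((6 * x) + (-y)) == (y * y))) evaluates to false; next p becomes 72; next final value -72
eval_b: v becomes -2; next (not (((6 * x) + (-y)) == (y * y))) evaluates to false; next v becomes 6; next final value -6
-72 against -6: the behavior changed.
verdict: not equivalent; witness: x=2, y=-4


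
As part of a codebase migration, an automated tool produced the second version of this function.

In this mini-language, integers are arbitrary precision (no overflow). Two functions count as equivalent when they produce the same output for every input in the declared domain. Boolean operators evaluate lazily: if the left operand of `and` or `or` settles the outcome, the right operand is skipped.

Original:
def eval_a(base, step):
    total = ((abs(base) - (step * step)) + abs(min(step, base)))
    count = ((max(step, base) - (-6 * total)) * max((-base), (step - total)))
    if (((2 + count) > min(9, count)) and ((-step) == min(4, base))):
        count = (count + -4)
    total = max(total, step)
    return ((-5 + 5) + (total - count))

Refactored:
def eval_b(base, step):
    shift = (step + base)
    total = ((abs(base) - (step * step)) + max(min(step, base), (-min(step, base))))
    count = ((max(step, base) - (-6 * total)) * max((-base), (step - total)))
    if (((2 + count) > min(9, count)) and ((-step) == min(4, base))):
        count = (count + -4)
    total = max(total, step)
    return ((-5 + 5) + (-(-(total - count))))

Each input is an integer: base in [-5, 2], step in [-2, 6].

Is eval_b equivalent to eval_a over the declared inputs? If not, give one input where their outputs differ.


Equivalent — the differences include statement counts differ, plus arithmetic usage differs, plus min/max/abs usage differs, plus local variable names differ, yet no declared input distinguishes the two.
One worked example (base=2, step=6) — eval_a: total = -32; count = -7068; (((2 + count) > min(9, count)) and ((-step) == min(4, base))) -> false; total = 6; return 7074; eval_b: shift = 8; total = -32; count = -7068; (((2 + count) > min(9, count)) and ((-step) == min(4, base))) -> false; total = 6; return 7074; agreement on 7074.
An exhaustive pass over the 72 declared inputs shows identical outputs.
verdict: equivalent


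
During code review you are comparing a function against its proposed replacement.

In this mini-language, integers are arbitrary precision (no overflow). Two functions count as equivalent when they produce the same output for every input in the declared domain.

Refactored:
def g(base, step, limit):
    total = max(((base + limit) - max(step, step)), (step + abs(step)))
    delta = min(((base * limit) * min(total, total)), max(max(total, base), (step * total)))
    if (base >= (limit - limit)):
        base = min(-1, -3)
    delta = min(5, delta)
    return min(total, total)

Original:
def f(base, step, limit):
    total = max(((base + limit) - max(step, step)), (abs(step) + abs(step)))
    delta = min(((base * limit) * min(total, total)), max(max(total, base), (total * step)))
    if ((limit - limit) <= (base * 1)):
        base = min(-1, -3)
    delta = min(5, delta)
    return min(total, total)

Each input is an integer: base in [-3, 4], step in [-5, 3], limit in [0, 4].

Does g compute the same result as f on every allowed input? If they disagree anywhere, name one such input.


The rewrite breaks on base=-3, step=-5, limit=0, where the results are 10 and 2.
f: total becomes 10; next delta becomes 0; next ((limit - limit) <= (base * 1)) evaluates to false; next delta becomes 0; next final value 10
g: total becomes 2; next delta becomes 0; next (base >= (limit - limit)) evaluates to false; next delta becomes 0; next final value 2
verdict: not equivalent; witness: base=-3, step=-5, limit=0


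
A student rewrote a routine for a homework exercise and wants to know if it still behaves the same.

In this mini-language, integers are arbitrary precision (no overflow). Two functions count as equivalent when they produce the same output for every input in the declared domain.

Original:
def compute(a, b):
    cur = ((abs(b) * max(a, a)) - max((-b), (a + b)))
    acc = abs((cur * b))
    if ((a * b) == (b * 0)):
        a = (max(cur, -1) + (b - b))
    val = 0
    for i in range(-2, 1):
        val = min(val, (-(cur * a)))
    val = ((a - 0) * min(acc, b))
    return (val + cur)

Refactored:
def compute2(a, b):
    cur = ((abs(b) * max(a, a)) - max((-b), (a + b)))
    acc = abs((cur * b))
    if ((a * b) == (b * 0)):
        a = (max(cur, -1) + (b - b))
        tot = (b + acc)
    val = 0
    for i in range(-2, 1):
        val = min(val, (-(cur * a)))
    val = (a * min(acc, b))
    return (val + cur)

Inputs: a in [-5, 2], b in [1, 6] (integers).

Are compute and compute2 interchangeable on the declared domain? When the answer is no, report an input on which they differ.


Side by side, the visible changes include: constant usage differs; and arithmetic usage differs; and local variable names differ; and statement counts differ.
As a probe, take a=2, b=6: compute runs cur becomes 4; next acc becomes 24; next ((a * b) == (b * 0)) evaluates to false; next val becomes 0; next at i=-2:; next val becomes -8; next at i=-1:; next val becomes -8; next at i=0:; next val becomes -8; next val becomes 12; next final value 16; compute2 runs cur becomes 4; next acc becomes 24; next ((a * b) == (b * 0)) evaluates to false; next val becomes 0; next at i=-2:; next val becomes -8; next at i=-1:; next val becomes -8; next at i=0:; next val becomes -8; next val becomes 12; next final value 16; both end at 16.
Checked all 48 inputs in the declared domain: the outputs agree on every one.
verdict: equivalent


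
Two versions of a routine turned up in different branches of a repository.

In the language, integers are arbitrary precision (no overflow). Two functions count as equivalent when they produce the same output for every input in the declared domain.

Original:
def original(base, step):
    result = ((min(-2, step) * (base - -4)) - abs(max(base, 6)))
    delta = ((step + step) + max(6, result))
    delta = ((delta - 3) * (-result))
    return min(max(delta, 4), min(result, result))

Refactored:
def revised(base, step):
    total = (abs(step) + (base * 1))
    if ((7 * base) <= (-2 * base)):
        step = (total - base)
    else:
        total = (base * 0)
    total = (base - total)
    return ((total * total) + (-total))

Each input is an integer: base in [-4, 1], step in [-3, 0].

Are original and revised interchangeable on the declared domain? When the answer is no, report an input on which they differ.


These are not equivalent — on base=-4, step=-3 the outputs split (-6 vs 12).
original: result=-6, then delta=0, then delta=-18, then returns -6
revised: total=-1, then ((7 * base) <= (-2 * base)) is true, then step=3, then total=-3, then returns 12
verdict: not equivalent; witness: base=-4, step=-3
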